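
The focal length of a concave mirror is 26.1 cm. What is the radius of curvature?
R = 2|f| = 52.2 cm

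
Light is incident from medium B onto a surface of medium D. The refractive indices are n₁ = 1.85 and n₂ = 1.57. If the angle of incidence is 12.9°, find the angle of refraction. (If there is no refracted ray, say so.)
sin θ₂ = (n₁/n₂)·sin θ₁ = 0.2631 → θ₂ = 15.25°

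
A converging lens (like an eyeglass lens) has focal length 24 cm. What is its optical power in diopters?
P = 1/f = 4.167 D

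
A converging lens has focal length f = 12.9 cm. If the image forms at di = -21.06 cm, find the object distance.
1/do = 1/f − 1/di → do = 8 cm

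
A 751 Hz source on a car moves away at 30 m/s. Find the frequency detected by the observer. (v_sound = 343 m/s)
f_obs = f·v/(v + v_s) = 690.6 Hz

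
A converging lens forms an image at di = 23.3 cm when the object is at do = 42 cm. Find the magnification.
M = −di/do = -0.5548 (inverted image)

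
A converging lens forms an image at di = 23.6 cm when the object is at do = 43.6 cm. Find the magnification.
M = −di/do = -0.5413 (inverted image)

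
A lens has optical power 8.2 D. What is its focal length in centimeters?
f = 1/P = 12.2 cm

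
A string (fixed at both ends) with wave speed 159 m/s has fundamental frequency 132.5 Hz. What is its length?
L = v/(2f₁) = 0.6 m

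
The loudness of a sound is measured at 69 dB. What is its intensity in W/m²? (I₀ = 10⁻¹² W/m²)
I = I₀·10^(β/10) = 7.94 × 10⁻⁶ W/m²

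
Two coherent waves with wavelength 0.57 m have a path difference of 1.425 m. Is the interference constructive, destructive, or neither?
destructive — path difference = 2.5λ, an odd multiple of λ/2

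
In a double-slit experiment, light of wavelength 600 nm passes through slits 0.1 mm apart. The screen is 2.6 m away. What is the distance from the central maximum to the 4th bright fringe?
y = mλL/d = 62.4 mm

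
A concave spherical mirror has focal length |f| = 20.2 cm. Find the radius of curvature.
R = 2|f| = 40.4 cm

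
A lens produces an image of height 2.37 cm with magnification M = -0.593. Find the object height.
ho = |hi|/|M| = 3.997 cm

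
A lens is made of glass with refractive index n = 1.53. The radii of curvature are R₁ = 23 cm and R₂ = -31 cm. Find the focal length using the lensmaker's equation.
1/f = (n − 1)(1/R₁ − 1/R₂) → f = 24.91 cm (converging lens)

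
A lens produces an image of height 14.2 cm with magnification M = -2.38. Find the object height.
ho = |hi|/|M| = 5.966 cm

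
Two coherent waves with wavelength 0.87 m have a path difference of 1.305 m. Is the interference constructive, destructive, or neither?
destructive — path difference = 1.5λ, an odd multiple of λ/2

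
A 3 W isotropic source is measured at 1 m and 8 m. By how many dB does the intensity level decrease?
Δβ = 20·log₁₀(r₂/r₁) = 18.06 dB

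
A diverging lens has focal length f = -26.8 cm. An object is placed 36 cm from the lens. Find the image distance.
1/di = 1/f − 1/do → di = -15.36 cm (virtual image)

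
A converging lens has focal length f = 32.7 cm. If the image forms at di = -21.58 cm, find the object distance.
1/do = 1/f − 1/di → do = 13 cm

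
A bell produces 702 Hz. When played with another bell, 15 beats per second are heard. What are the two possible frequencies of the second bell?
f₂ = 702 ± 15 Hz → 717 Hz or 687 Hz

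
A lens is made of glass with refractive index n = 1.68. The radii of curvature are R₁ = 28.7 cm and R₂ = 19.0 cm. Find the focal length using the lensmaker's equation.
1/f = (n − 1)(1/R₁ − 1/R₂) → f = -82.67 cm (diverging lens)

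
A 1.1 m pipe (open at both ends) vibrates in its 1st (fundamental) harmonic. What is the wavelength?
λₙ = 2L/n = 2.2 m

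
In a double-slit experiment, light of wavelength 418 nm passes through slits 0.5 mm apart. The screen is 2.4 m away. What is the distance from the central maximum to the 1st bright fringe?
y = mλL/d = 2.006 mm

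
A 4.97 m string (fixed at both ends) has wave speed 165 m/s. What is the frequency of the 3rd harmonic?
fₙ = nv/(2L) = 49.8 Hz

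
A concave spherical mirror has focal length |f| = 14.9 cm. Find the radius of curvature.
R = 2|f| = 29.8 cm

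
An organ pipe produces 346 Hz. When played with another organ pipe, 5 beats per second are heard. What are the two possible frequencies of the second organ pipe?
f₂ = 346 ± 5 Hz → 351 Hz or 341 Hz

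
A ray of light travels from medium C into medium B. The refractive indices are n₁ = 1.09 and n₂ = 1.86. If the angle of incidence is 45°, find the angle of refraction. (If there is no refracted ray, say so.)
sin θ₂ = (n₁/n₂)·sin θ₁ = 0.4144 → θ₂ = 24.48°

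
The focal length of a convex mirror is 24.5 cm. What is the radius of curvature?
R = 2|f| = 49 cm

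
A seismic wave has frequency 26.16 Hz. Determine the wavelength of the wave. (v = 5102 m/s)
λ = v/f = 195 m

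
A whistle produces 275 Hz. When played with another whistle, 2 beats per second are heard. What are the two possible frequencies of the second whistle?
f₂ = 275 ± 2 Hz → 277 Hz or 273 Hz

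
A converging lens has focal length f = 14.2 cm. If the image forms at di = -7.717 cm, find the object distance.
1/do = 1/f − 1/di → do = 5 cm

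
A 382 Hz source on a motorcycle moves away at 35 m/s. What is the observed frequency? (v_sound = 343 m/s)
f_obs = f·v/(v + v_s) = 346.6 Hz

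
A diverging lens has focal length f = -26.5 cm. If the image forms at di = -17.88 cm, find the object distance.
1/do = 1/f − 1/di → do = 54.97 cm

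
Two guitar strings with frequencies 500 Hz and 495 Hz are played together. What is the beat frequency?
5 Hz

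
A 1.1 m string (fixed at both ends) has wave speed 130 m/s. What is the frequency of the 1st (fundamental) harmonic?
fₙ = nv/(2L) = 59.09 Hz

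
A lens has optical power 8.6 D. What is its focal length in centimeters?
f = 1/P = 11.63 cm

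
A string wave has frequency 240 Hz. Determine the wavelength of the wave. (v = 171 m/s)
λ = v/f = 0.7125 m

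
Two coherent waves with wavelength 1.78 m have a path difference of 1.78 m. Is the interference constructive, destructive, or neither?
constructive — path difference = 1λ, a whole number of wavelengths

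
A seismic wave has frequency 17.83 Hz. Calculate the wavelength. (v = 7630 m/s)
λ = v/f = 427.9 m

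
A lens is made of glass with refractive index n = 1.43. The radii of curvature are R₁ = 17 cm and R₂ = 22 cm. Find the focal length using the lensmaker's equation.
1/f = (n − 1)(1/R₁ − 1/R₂) → f = 174 cm (converging lens)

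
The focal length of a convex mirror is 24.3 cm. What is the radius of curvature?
R = 2|f| = 48.6 cm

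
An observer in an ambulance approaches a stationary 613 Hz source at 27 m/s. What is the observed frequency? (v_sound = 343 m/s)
f_obs = f·(v + v_o)/v = 661.3 Hz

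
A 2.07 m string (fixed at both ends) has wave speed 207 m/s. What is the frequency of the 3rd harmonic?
fₙ = nv/(2L) = 150 Hz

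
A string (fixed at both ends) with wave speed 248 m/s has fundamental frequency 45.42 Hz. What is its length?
L = v/(2f₁) = 2.73 m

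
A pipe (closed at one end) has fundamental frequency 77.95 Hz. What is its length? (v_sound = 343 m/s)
L = v/(4f₁) = 1.1 m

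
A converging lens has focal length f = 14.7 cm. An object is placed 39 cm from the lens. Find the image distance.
1/di = 1/f − 1/do → di = 23.59 cm (real image)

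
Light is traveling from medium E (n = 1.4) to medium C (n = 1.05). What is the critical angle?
θc = arcsin(n₂/n₁) = 48.59°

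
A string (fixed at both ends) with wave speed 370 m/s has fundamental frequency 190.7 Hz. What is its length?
L = v/(2f₁) = 0.9701 m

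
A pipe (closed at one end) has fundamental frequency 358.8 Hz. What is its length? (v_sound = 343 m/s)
L = v/(4f₁) = 0.239 m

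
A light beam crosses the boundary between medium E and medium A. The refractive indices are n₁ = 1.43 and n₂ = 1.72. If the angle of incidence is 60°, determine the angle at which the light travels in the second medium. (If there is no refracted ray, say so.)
sin θ₂ = (n₁/n₂)·sin θ₁ = 0.72 → θ₂ = 46.06°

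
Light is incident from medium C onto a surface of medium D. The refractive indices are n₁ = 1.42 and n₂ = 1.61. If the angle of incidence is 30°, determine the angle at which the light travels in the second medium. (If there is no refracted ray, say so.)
sin θ₂ = (n₁/n₂)·sin θ₁ = 0.441 → θ₂ = 26.17°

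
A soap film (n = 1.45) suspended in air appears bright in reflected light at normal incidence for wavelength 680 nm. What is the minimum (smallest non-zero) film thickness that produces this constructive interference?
2nt = (m − ½)λ with m = 1 → t = (m − ½)λ/(2n) = 117.2 nm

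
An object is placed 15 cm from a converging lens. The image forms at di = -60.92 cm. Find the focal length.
1/f = 1/do + 1/di → f = 19.9 cm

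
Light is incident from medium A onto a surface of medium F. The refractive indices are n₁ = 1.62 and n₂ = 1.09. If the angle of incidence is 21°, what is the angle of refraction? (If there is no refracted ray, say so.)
sin θ₂ = (n₁/n₂)·sin θ₁ = 0.5326 → θ₂ = 32.18°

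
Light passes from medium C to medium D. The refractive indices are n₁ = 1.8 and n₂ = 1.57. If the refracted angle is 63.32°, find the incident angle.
sin θ₁ = (n₂/n₁)·sin θ₂ → θ₁ = 51.2°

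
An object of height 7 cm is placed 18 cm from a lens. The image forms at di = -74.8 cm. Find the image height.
hi = (-di/do) × ho = 29.09 cm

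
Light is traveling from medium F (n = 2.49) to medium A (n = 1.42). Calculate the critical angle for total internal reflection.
θc = arcsin(n₂/n₁) = 34.77°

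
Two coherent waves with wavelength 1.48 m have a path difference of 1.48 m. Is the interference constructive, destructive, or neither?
constructive — path difference = 1λ, a whole number of wavelengths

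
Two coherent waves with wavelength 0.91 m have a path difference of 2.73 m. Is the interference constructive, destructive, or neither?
constructive — path difference = 3λ, a whole number of wavelengths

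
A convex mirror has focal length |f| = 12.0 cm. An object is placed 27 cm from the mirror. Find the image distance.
f = −12.0 cm (convex); 1/di = 1/f − 1/do → di = -8.308 cm (virtual image, behind mirror)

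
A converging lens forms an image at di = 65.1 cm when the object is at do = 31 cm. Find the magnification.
M = −di/do = -2.1 (inverted image)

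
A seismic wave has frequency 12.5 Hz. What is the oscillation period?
T = 1/f = 0.08 s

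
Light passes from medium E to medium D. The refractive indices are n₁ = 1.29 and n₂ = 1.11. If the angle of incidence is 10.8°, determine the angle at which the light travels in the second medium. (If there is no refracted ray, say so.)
sin θ₂ = (n₁/n₂)·sin θ₁ = 0.2178 → θ₂ = 12.58°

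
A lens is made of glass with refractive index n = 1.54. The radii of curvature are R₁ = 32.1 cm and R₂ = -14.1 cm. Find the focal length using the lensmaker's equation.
1/f = (n − 1)(1/R₁ − 1/R₂) → f = 18.14 cm (converging lens)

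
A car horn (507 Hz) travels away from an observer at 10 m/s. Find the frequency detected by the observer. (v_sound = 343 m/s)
f_obs = f·v/(v + v_s) = 492.6 Hz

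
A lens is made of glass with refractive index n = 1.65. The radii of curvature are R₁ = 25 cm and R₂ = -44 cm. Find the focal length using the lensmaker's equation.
1/f = (n − 1)(1/R₁ − 1/R₂) → f = 24.53 cm (converging lens)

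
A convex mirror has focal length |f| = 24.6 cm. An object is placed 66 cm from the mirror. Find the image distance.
f = −24.6 cm (convex); 1/di = 1/f − 1/do → di = -17.92 cm (virtual image, behind mirror)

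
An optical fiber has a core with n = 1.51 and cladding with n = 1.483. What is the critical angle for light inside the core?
θc = arcsin(n_cladding/n_core) = 79.15°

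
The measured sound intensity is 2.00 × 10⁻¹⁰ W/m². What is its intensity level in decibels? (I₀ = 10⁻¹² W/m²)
β = 10·log₁₀(I/I₀) = 23.01 dB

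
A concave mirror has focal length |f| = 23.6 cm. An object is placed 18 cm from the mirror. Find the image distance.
f = +23.6 cm (concave); 1/di = 1/f − 1/do → di = -75.86 cm (virtual image, behind mirror)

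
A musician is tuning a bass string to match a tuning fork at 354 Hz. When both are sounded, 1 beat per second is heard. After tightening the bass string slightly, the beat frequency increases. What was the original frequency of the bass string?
355 Hz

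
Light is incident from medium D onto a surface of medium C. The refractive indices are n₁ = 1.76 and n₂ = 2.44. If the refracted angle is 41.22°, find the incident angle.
sin θ₁ = (n₂/n₁)·sin θ₂ → θ₁ = 66°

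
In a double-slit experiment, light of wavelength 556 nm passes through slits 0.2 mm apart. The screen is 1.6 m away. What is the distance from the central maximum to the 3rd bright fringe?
y = mλL/d = 13.34 mm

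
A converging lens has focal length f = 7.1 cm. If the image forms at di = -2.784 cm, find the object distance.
1/do = 1/f − 1/di → do = 2 cm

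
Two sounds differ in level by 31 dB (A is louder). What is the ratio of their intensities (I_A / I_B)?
I_A/I_B = 10^(Δβ/10) = 1259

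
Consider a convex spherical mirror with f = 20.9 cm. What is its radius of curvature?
R = 2|f| = 41.8 cm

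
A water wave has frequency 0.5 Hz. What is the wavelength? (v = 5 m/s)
λ = v/f = 10 m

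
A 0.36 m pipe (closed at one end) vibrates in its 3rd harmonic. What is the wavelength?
λₙ = 4L/n = 0.48 m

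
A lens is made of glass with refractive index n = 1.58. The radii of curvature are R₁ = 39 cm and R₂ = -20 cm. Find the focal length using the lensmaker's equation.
1/f = (n − 1)(1/R₁ − 1/R₂) → f = 22.79 cm (converging lens)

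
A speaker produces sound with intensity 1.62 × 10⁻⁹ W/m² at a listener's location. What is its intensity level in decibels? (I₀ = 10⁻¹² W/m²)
β = 10·log₁₀(I/I₀) = 32.1 dB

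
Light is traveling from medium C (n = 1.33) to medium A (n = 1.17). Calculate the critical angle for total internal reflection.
θc = arcsin(n₂/n₁) = 61.61°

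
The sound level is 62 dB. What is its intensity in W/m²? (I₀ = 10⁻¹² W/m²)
I = I₀·10^(β/10) = 1.58 × 10⁻⁶ W/m²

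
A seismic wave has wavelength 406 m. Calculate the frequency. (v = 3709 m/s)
f = v/λ = 9.135 Hz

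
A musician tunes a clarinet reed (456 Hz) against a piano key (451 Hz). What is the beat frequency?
5 Hz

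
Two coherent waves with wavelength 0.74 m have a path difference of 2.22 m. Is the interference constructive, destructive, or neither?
constructive — path difference = 3λ, a whole number of wavelengths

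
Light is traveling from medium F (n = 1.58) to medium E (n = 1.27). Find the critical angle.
θc = arcsin(n₂/n₁) = 53.49°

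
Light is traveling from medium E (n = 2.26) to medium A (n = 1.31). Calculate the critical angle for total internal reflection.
θc = arcsin(n₂/n₁) = 35.43°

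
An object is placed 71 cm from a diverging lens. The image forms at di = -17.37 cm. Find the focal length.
1/f = 1/do + 1/di → f = -23 cm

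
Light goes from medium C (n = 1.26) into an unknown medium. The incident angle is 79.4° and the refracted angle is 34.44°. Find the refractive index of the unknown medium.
n₂ = n₁·sin θ₁ / sin θ₂ = 2.19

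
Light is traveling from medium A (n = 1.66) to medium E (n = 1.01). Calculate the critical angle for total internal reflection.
θc = arcsin(n₂/n₁) = 37.48°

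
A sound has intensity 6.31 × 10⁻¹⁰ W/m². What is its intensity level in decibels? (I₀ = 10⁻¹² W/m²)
β = 10·log₁₀(I/I₀) = 28 dB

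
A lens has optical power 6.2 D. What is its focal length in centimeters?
f = 1/P = 16.13 cm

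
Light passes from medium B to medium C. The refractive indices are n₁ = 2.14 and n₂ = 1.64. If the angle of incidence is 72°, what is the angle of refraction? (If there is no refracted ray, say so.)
sin θ₂ = (n₁/n₂)·sin θ₁ = 1.241 > 1, so there is no refracted ray — the light undergoes total internal reflection.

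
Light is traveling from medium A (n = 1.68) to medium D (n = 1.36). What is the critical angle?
θc = arcsin(n₂/n₁) = 54.05°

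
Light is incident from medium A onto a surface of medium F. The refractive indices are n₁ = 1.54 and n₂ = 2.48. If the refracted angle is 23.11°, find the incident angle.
sin θ₁ = (n₂/n₁)·sin θ₂ → θ₁ = 39.2°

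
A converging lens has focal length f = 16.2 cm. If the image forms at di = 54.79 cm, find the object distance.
1/do = 1/f − 1/di → do = 23 cm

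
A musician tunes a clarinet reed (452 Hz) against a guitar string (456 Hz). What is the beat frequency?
4 Hz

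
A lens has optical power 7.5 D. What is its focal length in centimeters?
f = 1/P = 13.33 cm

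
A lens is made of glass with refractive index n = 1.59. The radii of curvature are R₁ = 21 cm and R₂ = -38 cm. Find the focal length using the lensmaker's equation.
1/f = (n − 1)(1/R₁ − 1/R₂) → f = 22.92 cm (converging lens)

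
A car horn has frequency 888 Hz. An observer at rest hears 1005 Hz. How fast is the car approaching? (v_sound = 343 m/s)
v_s = v·(1 − f/f_obs) = 39.93 m/s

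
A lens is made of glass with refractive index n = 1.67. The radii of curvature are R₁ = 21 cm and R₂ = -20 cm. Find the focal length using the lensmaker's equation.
1/f = (n − 1)(1/R₁ − 1/R₂) → f = 15.29 cm (converging lens)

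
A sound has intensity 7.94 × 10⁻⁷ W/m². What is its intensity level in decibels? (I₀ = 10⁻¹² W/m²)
β = 10·log₁₀(I/I₀) = 59 dB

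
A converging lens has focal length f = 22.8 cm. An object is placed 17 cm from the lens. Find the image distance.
1/di = 1/f − 1/do → di = -66.83 cm (virtual image)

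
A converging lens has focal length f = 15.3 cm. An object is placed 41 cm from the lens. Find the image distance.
1/di = 1/f − 1/do → di = 24.41 cm (real image)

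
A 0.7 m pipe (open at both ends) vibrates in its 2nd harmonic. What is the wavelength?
λₙ = 2L/n = 0.7 m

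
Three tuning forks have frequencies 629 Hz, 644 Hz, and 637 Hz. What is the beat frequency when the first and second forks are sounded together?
15 Hz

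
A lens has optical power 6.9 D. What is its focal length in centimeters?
f = 1/P = 14.49 cm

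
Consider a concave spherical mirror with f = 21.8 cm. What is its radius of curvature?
R = 2|f| = 43.6 cm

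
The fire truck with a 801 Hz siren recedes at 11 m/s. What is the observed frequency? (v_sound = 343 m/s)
f_obs = f·v/(v + v_s) = 776.1 Hz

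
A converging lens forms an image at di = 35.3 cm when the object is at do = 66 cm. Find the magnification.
M = −di/do = -0.5348 (inverted image)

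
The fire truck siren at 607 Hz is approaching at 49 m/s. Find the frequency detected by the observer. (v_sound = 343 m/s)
f_obs = f·v/(v − v_s) = 708.2 Hz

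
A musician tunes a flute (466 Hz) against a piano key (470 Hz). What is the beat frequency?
4 Hz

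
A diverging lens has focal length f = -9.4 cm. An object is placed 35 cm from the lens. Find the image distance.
1/di = 1/f − 1/do → di = -7.41 cm (virtual image)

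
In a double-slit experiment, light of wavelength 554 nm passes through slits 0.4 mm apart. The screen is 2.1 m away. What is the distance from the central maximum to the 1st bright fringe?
y = mλL/d = 2.909 mm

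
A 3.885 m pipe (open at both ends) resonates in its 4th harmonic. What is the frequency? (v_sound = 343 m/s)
fₙ = nv/(2L) = 176.6 Hz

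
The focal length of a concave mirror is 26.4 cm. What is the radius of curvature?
R = 2|f| = 52.8 cm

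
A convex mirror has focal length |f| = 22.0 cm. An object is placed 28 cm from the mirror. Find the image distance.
f = −22.0 cm (convex); 1/di = 1/f − 1/do → di = -12.32 cm (virtual image, behind mirror)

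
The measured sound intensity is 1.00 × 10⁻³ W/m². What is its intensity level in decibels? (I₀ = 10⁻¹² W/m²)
β = 10·log₁₀(I/I₀) = 90 dB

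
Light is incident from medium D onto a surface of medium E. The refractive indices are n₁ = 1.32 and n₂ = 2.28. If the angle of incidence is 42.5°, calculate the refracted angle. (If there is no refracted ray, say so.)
sin θ₂ = (n₁/n₂)·sin θ₁ = 0.3911 → θ₂ = 23.02°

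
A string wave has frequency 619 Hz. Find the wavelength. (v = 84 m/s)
λ = v/f = 0.1357 m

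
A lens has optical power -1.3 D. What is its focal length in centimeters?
f = 1/P = -76.92 cm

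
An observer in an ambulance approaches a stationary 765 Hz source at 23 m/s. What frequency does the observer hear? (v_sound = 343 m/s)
f_obs = f·(v + v_o)/v = 816.3 Hz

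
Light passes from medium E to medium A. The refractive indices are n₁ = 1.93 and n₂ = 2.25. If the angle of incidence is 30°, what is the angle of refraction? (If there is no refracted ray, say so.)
sin θ₂ = (n₁/n₂)·sin θ₁ = 0.4289 → θ₂ = 25.4°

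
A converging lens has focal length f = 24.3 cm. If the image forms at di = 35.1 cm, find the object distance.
1/do = 1/f − 1/di → do = 78.98 cm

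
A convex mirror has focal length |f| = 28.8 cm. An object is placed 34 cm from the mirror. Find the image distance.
f = −28.8 cm (convex); 1/di = 1/f − 1/do → di = -15.59 cm (virtual image, behind mirror)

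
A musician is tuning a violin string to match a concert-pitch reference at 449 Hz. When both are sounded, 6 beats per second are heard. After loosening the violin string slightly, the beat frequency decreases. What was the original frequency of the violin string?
455 Hz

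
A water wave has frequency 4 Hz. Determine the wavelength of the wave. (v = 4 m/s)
λ = v/f = 1 m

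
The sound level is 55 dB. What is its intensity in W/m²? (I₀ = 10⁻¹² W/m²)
I = I₀·10^(β/10) = 3.16 × 10⁻⁷ W/m²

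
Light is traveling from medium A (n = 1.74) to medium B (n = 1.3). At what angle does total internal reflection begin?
θc = arcsin(n₂/n₁) = 48.34°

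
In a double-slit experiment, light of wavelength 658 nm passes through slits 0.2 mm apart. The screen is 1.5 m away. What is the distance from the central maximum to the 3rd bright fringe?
y = mλL/d = 14.8 mm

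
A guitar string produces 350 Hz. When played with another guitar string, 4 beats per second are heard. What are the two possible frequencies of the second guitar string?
f₂ = 350 ± 4 Hz → 354 Hz or 346 Hz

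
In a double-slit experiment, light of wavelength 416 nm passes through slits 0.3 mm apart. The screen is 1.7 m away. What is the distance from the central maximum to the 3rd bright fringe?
y = mλL/d = 7.072 mm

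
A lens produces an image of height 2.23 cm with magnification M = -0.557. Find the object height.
ho = |hi|/|M| = 4.004 cm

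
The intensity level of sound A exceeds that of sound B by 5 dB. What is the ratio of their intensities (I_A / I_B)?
I_A/I_B = 10^(Δβ/10) = 3.162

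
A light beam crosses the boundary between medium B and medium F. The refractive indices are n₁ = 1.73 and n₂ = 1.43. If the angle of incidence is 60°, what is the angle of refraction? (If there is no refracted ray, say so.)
sin θ₂ = (n₁/n₂)·sin θ₁ = 1.048 > 1, so there is no refracted ray — the light undergoes total internal reflection.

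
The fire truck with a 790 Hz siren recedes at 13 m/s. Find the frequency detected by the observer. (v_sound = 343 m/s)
f_obs = f·v/(v + v_s) = 761.2 Hz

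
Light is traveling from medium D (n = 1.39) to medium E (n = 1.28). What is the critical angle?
θc = arcsin(n₂/n₁) = 67.05°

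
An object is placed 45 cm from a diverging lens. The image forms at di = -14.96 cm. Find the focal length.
1/f = 1/do + 1/di → f = -22.41 cm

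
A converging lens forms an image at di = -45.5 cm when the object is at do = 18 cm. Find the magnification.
M = −di/do = 2.528 (upright image)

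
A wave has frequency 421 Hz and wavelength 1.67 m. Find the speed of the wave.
v = fλ = 703.1 m/s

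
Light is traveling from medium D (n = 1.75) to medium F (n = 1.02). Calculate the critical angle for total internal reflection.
θc = arcsin(n₂/n₁) = 35.65°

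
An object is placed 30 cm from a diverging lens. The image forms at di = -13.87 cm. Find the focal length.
1/f = 1/do + 1/di → f = -25.8 cm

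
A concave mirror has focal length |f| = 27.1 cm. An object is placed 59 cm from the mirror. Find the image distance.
f = +27.1 cm (concave); 1/di = 1/f − 1/do → di = 50.12 cm (real image, in front of mirror)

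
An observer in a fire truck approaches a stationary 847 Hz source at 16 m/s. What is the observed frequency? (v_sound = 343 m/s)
f_obs = f·(v + v_o)/v = 886.5 Hz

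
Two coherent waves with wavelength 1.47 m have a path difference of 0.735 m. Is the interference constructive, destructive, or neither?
destructive — path difference = 0.5λ, an odd multiple of λ/2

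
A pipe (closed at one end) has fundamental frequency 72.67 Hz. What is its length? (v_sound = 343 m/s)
L = v/(4f₁) = 1.18 m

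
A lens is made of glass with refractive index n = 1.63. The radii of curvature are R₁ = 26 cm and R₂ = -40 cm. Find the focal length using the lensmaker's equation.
1/f = (n − 1)(1/R₁ − 1/R₂) → f = 25.01 cm (converging lens)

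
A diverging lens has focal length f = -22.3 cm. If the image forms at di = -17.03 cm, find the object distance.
1/do = 1/f − 1/di → do = 72.06 cm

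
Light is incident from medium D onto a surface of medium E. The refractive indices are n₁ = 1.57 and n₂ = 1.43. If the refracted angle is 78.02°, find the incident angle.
sin θ₁ = (n₂/n₁)·sin θ₂ → θ₁ = 63°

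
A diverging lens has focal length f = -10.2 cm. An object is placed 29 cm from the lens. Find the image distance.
1/di = 1/f − 1/do → di = -7.546 cm (virtual image)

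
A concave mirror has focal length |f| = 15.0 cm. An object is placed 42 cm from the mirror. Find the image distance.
f = +15.0 cm (concave); 1/di = 1/f − 1/do → di = 23.33 cm (real image, in front of mirror)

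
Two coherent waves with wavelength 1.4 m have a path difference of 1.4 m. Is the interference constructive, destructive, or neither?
constructive — path difference = 1λ, a whole number of wavelengths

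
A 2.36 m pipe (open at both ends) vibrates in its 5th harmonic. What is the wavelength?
λₙ = 2L/n = 0.944 m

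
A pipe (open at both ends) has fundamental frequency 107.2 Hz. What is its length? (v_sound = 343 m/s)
L = v/(2f₁) = 1.6 m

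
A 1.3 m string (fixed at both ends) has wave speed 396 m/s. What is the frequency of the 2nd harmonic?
fₙ = nv/(2L) = 304.6 Hz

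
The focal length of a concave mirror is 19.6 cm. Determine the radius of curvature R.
R = 2|f| = 39.2 cm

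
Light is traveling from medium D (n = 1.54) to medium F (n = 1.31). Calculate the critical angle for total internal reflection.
θc = arcsin(n₂/n₁) = 58.28°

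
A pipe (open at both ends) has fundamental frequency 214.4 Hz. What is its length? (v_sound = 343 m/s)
L = v/(2f₁) = 0.7999 m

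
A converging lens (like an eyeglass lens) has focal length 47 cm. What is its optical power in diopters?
P = 1/f = 2.128 D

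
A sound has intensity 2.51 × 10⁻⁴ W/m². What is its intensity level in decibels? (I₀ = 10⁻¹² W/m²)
β = 10·log₁₀(I/I₀) = 84 dB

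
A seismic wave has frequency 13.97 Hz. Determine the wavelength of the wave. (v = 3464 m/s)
λ = v/f = 248 m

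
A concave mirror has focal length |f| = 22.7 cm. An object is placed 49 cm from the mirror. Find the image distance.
f = +22.7 cm (concave); 1/di = 1/f − 1/do → di = 42.29 cm (real image, in front of mirror)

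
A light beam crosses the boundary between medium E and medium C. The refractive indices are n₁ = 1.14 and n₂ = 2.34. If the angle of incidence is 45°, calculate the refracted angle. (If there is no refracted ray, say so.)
sin θ₂ = (n₁/n₂)·sin θ₁ = 0.3445 → θ₂ = 20.15°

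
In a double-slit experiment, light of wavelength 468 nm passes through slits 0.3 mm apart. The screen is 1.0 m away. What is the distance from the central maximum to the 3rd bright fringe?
y = mλL/d = 4.68 mm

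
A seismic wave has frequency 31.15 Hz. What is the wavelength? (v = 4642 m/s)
λ = v/f = 149 m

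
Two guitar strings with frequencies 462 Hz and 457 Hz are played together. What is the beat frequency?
5 Hz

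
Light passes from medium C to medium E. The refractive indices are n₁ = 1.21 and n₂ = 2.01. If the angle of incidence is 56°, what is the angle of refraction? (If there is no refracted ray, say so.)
sin θ₂ = (n₁/n₂)·sin θ₁ = 0.4991 → θ₂ = 29.94°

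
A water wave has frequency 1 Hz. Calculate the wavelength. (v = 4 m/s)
λ = v/f = 4 m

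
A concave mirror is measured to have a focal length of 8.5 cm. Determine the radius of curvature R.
R = 2|f| = 17 cm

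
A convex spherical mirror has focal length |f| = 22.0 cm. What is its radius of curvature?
R = 2|f| = 44 cm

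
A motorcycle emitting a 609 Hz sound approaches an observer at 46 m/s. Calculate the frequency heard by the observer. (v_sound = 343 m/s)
f_obs = f·v/(v − v_s) = 703.3 Hz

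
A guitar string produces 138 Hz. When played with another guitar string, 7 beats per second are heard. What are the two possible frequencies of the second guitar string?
f₂ = 138 ± 7 Hz → 145 Hz or 131 Hz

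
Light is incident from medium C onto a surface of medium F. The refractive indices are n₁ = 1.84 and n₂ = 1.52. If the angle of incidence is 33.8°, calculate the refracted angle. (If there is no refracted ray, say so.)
sin θ₂ = (n₁/n₂)·sin θ₁ = 0.6734 → θ₂ = 42.33°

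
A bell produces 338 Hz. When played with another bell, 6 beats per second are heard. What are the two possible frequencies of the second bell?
f₂ = 338 ± 6 Hz → 344 Hz or 332 Hz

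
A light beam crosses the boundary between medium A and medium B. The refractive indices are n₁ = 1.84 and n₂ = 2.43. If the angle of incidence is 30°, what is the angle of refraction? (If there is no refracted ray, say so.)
sin θ₂ = (n₁/n₂)·sin θ₁ = 0.3786 → θ₂ = 22.25°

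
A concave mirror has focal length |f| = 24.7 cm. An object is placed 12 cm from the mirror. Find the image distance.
f = +24.7 cm (concave); 1/di = 1/f − 1/do → di = -23.34 cm (virtual image, behind mirror)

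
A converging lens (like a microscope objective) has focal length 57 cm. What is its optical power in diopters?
P = 1/f = 1.754 D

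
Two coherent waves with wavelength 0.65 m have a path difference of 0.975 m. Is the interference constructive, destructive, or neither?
destructive — path difference = 1.5λ, an odd multiple of λ/2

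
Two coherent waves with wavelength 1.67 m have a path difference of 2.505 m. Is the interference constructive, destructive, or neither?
destructive — path difference = 1.5λ, an odd multiple of λ/2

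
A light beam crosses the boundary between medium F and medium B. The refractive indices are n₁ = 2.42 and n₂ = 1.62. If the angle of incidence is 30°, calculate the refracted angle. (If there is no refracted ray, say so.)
sin θ₂ = (n₁/n₂)·sin θ₁ = 0.7469 → θ₂ = 48.32°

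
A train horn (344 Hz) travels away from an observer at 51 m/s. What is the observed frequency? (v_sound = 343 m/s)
f_obs = f·v/(v + v_s) = 299.5 Hz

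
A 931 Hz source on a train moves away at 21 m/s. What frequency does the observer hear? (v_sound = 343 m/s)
f_obs = f·v/(v + v_s) = 877.3 Hz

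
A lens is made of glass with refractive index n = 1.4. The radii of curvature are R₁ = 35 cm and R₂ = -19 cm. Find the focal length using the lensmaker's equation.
1/f = (n − 1)(1/R₁ − 1/R₂) → f = 30.79 cm (converging lens)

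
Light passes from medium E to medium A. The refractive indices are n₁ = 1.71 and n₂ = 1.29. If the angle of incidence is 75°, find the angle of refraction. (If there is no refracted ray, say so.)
sin θ₂ = (n₁/n₂)·sin θ₁ = 1.28 > 1, so there is no refracted ray — the light undergoes total internal reflection.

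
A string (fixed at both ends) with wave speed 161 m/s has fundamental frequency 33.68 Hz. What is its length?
L = v/(2f₁) = 2.39 m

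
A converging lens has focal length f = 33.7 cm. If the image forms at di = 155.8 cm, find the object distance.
1/do = 1/f − 1/di → do = 43 cm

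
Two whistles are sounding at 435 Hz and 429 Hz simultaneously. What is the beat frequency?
6 Hz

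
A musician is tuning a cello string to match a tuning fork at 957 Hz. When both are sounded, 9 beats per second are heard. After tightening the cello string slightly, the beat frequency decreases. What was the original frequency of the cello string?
948 Hz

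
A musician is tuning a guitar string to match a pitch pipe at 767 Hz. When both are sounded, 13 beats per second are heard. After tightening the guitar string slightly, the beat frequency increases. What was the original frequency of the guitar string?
780 Hz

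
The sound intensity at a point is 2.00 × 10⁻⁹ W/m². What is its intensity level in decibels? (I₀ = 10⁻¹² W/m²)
β = 10·log₁₀(I/I₀) = 33.01 dB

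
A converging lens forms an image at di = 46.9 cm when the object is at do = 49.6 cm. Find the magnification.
M = −di/do = -0.9456 (inverted image)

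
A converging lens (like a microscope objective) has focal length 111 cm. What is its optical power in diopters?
P = 1/f = 0.9009 D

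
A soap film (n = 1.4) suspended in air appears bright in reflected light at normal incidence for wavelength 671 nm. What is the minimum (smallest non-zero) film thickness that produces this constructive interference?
2nt = (m − ½)λ with m = 1 → t = (m − ½)λ/(2n) = 119.8 nm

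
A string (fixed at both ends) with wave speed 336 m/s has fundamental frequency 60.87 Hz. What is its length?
L = v/(2f₁) = 2.76 m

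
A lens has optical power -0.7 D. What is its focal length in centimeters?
f = 1/P = -142.9 cm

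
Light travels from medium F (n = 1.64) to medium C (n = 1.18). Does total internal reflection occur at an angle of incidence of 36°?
θc = arcsin(n₂/n₁) = 46.01°; 36° < θc, so no — the ray refracts.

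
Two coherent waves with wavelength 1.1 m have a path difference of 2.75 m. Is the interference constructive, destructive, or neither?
destructive — path difference = 2.5λ, an odd multiple of λ/2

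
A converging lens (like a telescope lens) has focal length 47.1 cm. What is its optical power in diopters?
P = 1/f = 2.123 D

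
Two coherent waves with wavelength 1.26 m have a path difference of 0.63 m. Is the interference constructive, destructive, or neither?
destructive — path difference = 0.5λ, an odd multiple of λ/2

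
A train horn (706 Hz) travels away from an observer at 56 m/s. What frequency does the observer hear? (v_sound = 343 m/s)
f_obs = f·v/(v + v_s) = 606.9 Hz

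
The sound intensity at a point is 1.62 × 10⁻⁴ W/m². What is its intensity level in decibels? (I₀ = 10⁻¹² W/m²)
β = 10·log₁₀(I/I₀) = 82.1 dB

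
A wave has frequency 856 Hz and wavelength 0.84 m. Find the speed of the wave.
v = fλ = 719 m/s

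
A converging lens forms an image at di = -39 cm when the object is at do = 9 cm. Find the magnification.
M = −di/do = 4.333 (upright image)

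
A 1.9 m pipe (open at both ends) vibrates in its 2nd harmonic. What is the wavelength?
λₙ = 2L/n = 1.9 m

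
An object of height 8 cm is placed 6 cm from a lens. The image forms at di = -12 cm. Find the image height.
hi = (-di/do) × ho = 16 cm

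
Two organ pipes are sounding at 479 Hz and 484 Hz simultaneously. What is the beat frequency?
5 Hz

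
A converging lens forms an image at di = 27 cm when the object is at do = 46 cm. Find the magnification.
M = −di/do = -0.587 (inverted image)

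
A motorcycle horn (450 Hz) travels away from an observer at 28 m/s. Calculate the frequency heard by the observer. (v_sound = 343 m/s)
f_obs = f·v/(v + v_s) = 416 Hz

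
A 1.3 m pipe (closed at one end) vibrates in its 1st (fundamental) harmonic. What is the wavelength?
λₙ = 4L/n = 5.2 m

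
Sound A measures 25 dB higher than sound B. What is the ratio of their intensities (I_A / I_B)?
I_A/I_B = 10^(Δβ/10) = 316.2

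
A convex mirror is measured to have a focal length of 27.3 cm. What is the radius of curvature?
R = 2|f| = 54.6 cm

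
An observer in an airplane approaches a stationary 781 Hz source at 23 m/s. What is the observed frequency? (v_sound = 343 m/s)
f_obs = f·(v + v_o)/v = 833.4 Hz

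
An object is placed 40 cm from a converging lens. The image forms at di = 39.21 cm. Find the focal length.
1/f = 1/do + 1/di → f = 19.8 cm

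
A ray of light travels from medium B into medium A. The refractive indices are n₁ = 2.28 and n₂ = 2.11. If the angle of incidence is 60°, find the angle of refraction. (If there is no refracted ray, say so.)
sin θ₂ = (n₁/n₂)·sin θ₁ = 0.9358 → θ₂ = 69.36°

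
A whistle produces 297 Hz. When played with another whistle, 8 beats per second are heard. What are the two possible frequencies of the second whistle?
f₂ = 297 ± 8 Hz → 305 Hz or 289 Hz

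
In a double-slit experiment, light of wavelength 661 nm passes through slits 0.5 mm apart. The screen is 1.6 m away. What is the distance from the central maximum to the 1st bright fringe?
y = mλL/d = 2.115 mm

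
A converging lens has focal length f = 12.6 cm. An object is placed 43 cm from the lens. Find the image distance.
1/di = 1/f − 1/do → di = 17.82 cm (real image)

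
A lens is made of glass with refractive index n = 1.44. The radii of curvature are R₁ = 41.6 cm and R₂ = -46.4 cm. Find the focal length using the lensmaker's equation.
1/f = (n − 1)(1/R₁ − 1/R₂) → f = 49.85 cm (converging lens)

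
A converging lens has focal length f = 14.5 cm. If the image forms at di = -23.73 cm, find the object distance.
1/do = 1/f − 1/di → do = 9 cm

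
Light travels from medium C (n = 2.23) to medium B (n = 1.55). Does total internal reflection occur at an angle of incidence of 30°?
θc = arcsin(n₂/n₁) = 44.03°; 30° < θc, so no — the ray refracts.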